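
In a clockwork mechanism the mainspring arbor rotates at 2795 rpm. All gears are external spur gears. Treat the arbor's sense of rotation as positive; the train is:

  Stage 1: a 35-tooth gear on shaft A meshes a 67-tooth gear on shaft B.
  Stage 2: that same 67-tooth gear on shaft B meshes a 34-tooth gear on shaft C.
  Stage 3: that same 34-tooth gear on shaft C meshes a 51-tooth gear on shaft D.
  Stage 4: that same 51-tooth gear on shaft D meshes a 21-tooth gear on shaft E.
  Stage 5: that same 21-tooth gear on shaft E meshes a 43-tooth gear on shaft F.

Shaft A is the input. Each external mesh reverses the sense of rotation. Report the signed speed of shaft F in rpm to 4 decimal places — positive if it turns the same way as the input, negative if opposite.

-2275.0000 rpm (opposite to input, |ω| = 2275.0000 rpm)

Stage 1 [35T→67T]: ω = 2795.0000×35/67 = 1460.0746 rpm, dir flips to −; running = −1460.0746
Stage 2 [67T→34T]: ω = 1460.0746×67/34 = 2877.2059 rpm, dir flips to +; running = +2877.2059
Stage 3 [34T→51T]: ω = 2877.2059×34/51 = 1918.1373 rpm, dir flips to −; running = −1918.1373
Stage 4 [51T→21T]: ω = 1918.1373×51/21 = 4658.3333 rpm, dir flips to +; running = +4658.3333
Stage 5 [21T→43T]: ω = 4658.3333×21/43 = 2275.0000 rpm, dir flips to −; running = −2275.0000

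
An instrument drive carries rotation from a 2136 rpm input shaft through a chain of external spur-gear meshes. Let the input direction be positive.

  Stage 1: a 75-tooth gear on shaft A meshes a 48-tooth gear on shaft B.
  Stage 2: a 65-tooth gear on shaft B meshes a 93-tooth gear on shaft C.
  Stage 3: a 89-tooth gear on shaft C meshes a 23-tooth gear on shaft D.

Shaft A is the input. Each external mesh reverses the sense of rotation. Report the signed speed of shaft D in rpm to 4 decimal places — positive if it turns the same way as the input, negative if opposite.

Stage 1 [75T→48T]: ω = 2136.0000×75/48 = 3337.5000 rpm, dir flips to −; running = −3337.5000
Stage 2 [65T→93T]: ω = 3337.5000×65/93 = 2332.6613 rpm, dir flips to +; running = +2332.6613
Stage 3 [89T→23T]: ω = 2332.6613×89/23 = 9026.3850 rpm, dir flips to −; running = −9026.3850

-9026.3850 rpm (opposite to input, |ω| = 9026.3850 rpm)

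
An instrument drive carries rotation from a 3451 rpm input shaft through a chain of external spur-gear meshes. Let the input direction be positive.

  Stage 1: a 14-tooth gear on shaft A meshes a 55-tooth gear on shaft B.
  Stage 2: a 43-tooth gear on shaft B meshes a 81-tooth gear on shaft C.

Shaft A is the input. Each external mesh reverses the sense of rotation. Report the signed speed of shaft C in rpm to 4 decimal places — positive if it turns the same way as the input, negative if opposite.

+466.3304 rpm (same as input, |ω| = 466.3304 rpm)

Stage 1 [14T→55T]: ω = 3451.0000×14/55 = 878.4364 rpm, dir flips to −; running = −878.4364
Stage 2 [43T→81T]: ω = 878.4364×43/81 = 466.3304 rpm, dir flips to +; running = +466.3304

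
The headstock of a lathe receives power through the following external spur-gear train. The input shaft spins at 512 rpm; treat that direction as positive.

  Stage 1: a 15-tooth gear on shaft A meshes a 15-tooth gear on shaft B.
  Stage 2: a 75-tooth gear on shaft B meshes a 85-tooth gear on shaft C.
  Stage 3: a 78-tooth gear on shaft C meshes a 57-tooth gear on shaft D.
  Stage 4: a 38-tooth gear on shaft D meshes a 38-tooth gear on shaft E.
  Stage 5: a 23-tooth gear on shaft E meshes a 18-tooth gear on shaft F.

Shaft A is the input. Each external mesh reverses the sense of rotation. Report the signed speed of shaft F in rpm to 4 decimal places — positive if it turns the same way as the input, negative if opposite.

-789.9278 rpm (opposite to input, |ω| = 789.9278 rpm)

Stage 1 [15T→15T]: ω = 512.0000×15/15 = 512.0000 rpm, dir flips to −; running = −512.0000
Stage 2 [75T→85T]: ω = 512.0000×75/85 = 451.7647 rpm, dir flips to +; running = +451.7647
Stage 3 [78T→57T]: ω = 451.7647×78/57 = 618.2043 rpm, dir flips to −; running = −618.2043
Stage 4 [38T→38T]: ω = 618.2043×38/38 = 618.2043 rpm, dir flips to +; running = +618.2043
Stage 5 [23T→18T]: ω = 618.2043×23/18 = 789.9278 rpm, dir flips to −; running = −789.9278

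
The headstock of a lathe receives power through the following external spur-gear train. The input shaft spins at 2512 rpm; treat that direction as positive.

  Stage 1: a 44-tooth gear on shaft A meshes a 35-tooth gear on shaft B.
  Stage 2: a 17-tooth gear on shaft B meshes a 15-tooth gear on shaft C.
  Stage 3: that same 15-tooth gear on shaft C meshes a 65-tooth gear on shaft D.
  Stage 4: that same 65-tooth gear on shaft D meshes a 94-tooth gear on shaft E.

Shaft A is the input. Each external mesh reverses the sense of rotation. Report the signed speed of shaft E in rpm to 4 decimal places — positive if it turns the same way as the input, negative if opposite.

Stage 1 [44T→35T]: ω = 2512.0000×44/35 = 3157.9429 rpm, dir flips to −; running = −3157.9429
Stage 2 [17T→15T]: ω = 3157.9429×17/15 = 3579.0019 rpm, dir flips to +; running = +3579.0019
Stage 3 [15T→65T]: ω = 3579.0019×15/65 = 825.9235 rpm, dir flips to −; running = −825.9235
Stage 4 [65T→94T]: ω = 825.9235×65/94 = 571.1173 rpm, dir flips to +; running = +571.1173

+571.1173 rpm (same as input, |ω| = 571.1173 rpm)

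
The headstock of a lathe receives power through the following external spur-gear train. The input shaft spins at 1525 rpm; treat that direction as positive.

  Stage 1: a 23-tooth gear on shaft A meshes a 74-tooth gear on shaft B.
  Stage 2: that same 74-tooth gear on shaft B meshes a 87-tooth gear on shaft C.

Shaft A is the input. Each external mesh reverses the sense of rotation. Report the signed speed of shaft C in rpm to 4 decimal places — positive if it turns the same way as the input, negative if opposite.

Stage 1 [23T→74T]: ω = 1525.0000×23/74 = 473.9865 rpm, dir flips to −; running = −473.9865
Stage 2 [74T→87T]: ω = 473.9865×74/87 = 403.1609 rpm, dir flips to +; running = +403.1609

+403.1609 rpm (same as input, |ω| = 403.1609 rpm)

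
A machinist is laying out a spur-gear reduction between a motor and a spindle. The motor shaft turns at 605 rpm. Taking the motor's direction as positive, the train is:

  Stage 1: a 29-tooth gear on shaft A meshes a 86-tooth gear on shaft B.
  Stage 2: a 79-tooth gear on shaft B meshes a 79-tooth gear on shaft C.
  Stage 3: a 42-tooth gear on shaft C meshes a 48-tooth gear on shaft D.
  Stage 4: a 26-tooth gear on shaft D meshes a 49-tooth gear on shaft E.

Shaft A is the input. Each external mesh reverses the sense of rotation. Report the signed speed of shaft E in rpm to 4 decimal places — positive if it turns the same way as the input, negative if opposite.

Stage 1 [29T→86T]: ω = 605.0000×29/86 = 204.0116 rpm, dir flips to −; running = −204.0116
Stage 2 [79T→79T]: ω = 204.0116×79/79 = 204.0116 rpm, dir flips to +; running = +204.0116
Stage 3 [42T→48T]: ω = 204.0116×42/48 = 178.5102 rpm, dir flips to −; running = −178.5102
Stage 4 [26T→49T]: ω = 178.5102×26/49 = 94.7197 rpm, dir flips to +; running = +94.7197

+94.7197 rpm (same as input, |ω| = 94.7197 rpm)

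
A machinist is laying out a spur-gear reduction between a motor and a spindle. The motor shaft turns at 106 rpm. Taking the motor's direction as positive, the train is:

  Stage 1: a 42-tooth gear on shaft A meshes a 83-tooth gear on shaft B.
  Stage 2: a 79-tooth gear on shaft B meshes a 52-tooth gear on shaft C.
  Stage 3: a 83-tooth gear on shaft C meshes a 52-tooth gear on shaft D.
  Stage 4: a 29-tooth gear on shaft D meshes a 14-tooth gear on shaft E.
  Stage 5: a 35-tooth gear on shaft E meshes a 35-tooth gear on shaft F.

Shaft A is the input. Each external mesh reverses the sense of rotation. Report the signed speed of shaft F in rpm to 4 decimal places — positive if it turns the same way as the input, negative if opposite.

-269.4297 rpm (opposite to input, |ω| = 269.4297 rpm)

Stage 1 [42T→83T]: ω = 106.0000×42/83 = 53.6386 rpm, dir flips to −; running = −53.6386
Stage 2 [79T→52T]: ω = 53.6386×79/52 = 81.4893 rpm, dir flips to +; running = +81.4893
Stage 3 [83T→52T]: ω = 81.4893×83/52 = 130.0695 rpm, dir flips to −; running = −130.0695
Stage 4 [29T→14T]: ω = 130.0695×29/14 = 269.4297 rpm, dir flips to +; running = +269.4297
Stage 5 [35T→35T]: ω = 269.4297×35/35 = 269.4297 rpm, dir flips to −; running = −269.4297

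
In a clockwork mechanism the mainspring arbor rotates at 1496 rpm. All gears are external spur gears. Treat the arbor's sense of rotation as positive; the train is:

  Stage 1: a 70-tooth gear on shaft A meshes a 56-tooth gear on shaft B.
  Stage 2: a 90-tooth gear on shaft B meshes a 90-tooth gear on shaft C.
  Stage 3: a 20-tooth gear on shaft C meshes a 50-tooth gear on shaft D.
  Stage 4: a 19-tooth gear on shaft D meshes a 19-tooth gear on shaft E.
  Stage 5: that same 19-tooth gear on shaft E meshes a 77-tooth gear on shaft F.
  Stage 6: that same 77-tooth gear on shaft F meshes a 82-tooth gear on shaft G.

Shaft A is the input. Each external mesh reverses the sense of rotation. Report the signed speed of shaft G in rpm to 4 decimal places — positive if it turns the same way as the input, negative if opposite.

Stage 1 [70T→56T]: ω = 1496.0000×70/56 = 1870.0000 rpm, dir flips to −; running = −1870.0000
Stage 2 [90T→90T]: ω = 1870.0000×90/90 = 1870.0000 rpm, dir flips to +; running = +1870.0000
Stage 3 [20T→50T]: ω = 1870.0000×20/50 = 748.0000 rpm, dir flips to −; running = −748.0000
Stage 4 [19T→19T]: ω = 748.0000×19/19 = 748.0000 rpm, dir flips to +; running = +748.0000
Stage 5 [19T→77T]: ω = 748.0000×19/77 = 184.5714 rpm, dir flips to −; running = −184.5714
Stage 6 [77T→82T]: ω = 184.5714×77/82 = 173.3171 rpm, dir flips to +; running = +173.3171

+173.3171 rpm (same as input, |ω| = 173.3171 rpm)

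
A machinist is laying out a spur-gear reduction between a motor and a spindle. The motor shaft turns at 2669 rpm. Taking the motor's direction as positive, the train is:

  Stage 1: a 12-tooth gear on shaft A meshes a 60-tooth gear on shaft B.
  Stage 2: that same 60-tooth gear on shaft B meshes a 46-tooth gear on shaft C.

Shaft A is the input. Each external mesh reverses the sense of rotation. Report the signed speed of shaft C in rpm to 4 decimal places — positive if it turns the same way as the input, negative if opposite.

Stage 1 [12T→60T]: ω = 2669.0000×12/60 = 533.8000 rpm, dir flips to −; running = −533.8000
Stage 2 [60T→46T]: ω = 533.8000×60/46 = 696.2609 rpm, dir flips to +; running = +696.2609

+696.2609 rpm (same as input, |ω| = 696.2609 rpm)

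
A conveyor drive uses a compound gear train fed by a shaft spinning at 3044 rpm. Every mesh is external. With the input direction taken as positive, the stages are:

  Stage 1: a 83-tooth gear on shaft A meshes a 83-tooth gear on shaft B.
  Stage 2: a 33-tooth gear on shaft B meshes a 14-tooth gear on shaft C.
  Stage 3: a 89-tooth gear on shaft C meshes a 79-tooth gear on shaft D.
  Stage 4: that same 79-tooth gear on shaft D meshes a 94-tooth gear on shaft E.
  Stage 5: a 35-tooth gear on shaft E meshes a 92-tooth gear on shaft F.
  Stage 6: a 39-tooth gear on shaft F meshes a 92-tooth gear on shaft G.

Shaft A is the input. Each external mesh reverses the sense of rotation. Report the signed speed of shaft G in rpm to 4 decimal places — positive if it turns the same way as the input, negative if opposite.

Stage 1 [83T→83T]: ω = 3044.0000×83/83 = 3044.0000 rpm, dir flips to −; running = −3044.0000
Stage 2 [33T→14T]: ω = 3044.0000×33/14 = 7175.1429 rpm, dir flips to +; running = +7175.1429
Stage 3 [89T→79T]: ω = 7175.1429×89/79 = 8083.3888 rpm, dir flips to −; running = −8083.3888
Stage 4 [79T→94T]: ω = 8083.3888×79/94 = 6793.4863 rpm, dir flips to +; running = +6793.4863
Stage 5 [35T→92T]: ω = 6793.4863×35/92 = 2584.4785 rpm, dir flips to −; running = −2584.4785
Stage 6 [39T→92T]: ω = 2584.4785×39/92 = 1095.5941 rpm, dir flips to +; running = +1095.5941

+1095.5941 rpm (same as input, |ω| = 1095.5941 rpm)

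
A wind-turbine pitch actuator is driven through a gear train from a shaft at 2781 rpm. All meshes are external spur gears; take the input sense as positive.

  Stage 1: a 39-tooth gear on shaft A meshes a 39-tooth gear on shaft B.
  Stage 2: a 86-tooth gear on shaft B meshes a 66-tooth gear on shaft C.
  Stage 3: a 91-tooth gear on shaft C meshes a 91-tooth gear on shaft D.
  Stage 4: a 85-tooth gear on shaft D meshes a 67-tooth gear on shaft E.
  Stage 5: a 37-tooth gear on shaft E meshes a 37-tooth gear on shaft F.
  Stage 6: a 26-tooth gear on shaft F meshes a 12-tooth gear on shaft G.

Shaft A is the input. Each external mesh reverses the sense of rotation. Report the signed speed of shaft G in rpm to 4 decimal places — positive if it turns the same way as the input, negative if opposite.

+9960.7429 rpm (same as input, |ω| = 9960.7429 rpm)

Stage 1 [39T→39T]: ω = 2781.0000×39/39 = 2781.0000 rpm, dir flips to −; running = −2781.0000
Stage 2 [86T→66T]: ω = 2781.0000×86/66 = 3623.7273 rpm, dir flips to +; running = +3623.7273
Stage 3 [91T→91T]: ω = 3623.7273×91/91 = 3623.7273 rpm, dir flips to −; running = −3623.7273
Stage 4 [85T→67T]: ω = 3623.7273×85/67 = 4597.2659 rpm, dir flips to +; running = +4597.2659
Stage 5 [37T→37T]: ω = 4597.2659×37/37 = 4597.2659 rpm, dir flips to −; running = −4597.2659
Stage 6 [26T→12T]: ω = 4597.2659×26/12 = 9960.7429 rpm, dir flips to +; running = +9960.7429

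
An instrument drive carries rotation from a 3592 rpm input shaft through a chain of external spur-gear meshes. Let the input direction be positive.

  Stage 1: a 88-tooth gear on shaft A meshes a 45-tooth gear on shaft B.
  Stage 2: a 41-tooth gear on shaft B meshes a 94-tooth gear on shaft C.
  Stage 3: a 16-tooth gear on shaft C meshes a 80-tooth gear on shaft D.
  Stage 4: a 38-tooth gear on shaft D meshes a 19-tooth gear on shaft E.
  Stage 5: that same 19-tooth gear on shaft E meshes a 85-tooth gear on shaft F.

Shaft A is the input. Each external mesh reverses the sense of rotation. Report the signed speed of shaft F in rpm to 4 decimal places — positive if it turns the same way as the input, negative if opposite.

-273.9411 rpm (opposite to input, |ω| = 273.9411 rpm)

Stage 1 [88T→45T]: ω = 3592.0000×88/45 = 7024.3556 rpm, dir flips to −; running = −7024.3556
Stage 2 [41T→94T]: ω = 7024.3556×41/94 = 3063.8147 rpm, dir flips to +; running = +3063.8147
Stage 3 [16T→80T]: ω = 3063.8147×16/80 = 612.7629 rpm, dir flips to −; running = −612.7629
Stage 4 [38T→19T]: ω = 612.7629×38/19 = 1225.5259 rpm, dir flips to +; running = +1225.5259
Stage 5 [19T→85T]: ω = 1225.5259×19/85 = 273.9411 rpm, dir flips to −; running = −273.9411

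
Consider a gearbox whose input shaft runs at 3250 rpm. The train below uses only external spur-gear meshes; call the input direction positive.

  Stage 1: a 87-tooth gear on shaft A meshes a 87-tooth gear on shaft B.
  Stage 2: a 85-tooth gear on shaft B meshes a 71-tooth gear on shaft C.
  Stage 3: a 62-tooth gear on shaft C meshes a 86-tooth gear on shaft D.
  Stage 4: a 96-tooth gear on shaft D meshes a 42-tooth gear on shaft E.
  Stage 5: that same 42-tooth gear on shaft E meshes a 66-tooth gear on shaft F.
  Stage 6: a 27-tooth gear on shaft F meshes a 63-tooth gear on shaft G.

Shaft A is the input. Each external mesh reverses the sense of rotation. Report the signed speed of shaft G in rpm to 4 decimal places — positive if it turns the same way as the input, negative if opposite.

+1748.5888 rpm (same as input, |ω| = 1748.5888 rpm)

Stage 1 [87T→87T]: ω = 3250.0000×87/87 = 3250.0000 rpm, dir flips to −; running = −3250.0000
Stage 2 [85T→71T]: ω = 3250.0000×85/71 = 3890.8451 rpm, dir flips to +; running = +3890.8451
Stage 3 [62T→86T]: ω = 3890.8451×62/86 = 2805.0278 rpm, dir flips to −; running = −2805.0278
Stage 4 [96T→42T]: ω = 2805.0278×96/42 = 6411.4922 rpm, dir flips to +; running = +6411.4922
Stage 5 [42T→66T]: ω = 6411.4922×42/66 = 4080.0405 rpm, dir flips to −; running = −4080.0405
Stage 6 [27T→63T]: ω = 4080.0405×27/63 = 1748.5888 rpm, dir flips to +; running = +1748.5888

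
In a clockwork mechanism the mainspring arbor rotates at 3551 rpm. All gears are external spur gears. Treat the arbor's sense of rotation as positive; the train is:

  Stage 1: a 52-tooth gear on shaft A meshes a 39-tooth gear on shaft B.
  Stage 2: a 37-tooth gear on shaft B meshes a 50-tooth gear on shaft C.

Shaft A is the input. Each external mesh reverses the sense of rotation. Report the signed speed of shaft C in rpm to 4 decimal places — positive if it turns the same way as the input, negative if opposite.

+3503.6533 rpm (same as input, |ω| = 3503.6533 rpm)

Stage 1 [52T→39T]: ω = 3551.0000×52/39 = 4734.6667 rpm, dir flips to −; running = −4734.6667
Stage 2 [37T→50T]: ω = 4734.6667×37/50 = 3503.6533 rpm, dir flips to +; running = +3503.6533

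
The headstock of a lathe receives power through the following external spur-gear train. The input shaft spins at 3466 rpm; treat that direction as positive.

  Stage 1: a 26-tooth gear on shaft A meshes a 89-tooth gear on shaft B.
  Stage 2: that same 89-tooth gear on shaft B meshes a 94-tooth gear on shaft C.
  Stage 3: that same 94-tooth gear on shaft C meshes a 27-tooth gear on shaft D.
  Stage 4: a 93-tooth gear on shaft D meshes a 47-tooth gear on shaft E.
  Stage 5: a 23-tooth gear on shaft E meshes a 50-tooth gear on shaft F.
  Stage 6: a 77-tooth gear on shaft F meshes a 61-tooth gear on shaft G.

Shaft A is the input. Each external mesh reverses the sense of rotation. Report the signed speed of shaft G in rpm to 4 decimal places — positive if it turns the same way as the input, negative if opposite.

+3834.7933 rpm (same as input, |ω| = 3834.7933 rpm)

Stage 1 [26T→89T]: ω = 3466.0000×26/89 = 1012.5393 rpm, dir flips to −; running = −1012.5393
Stage 2 [89T→94T]: ω = 1012.5393×89/94 = 958.6809 rpm, dir flips to +; running = +958.6809
Stage 3 [94T→27T]: ω = 958.6809×94/27 = 3337.6296 rpm, dir flips to −; running = −3337.6296
Stage 4 [93T→47T]: ω = 3337.6296×93/47 = 6604.2459 rpm, dir flips to +; running = +6604.2459
Stage 5 [23T→50T]: ω = 6604.2459×23/50 = 3037.9531 rpm, dir flips to −; running = −3037.9531
Stage 6 [77T→61T]: ω = 3037.9531×77/61 = 3834.7933 rpm, dir flips to +; running = +3834.7933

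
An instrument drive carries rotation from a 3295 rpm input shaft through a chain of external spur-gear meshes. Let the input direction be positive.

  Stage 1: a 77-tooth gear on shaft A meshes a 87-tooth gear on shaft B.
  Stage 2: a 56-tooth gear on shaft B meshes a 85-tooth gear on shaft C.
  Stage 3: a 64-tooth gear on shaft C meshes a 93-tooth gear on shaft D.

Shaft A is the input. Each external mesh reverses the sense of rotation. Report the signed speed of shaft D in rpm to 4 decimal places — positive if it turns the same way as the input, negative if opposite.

Stage 1 [77T→87T]: ω = 3295.0000×77/87 = 2916.2644 rpm, dir flips to −; running = −2916.2644
Stage 2 [56T→85T]: ω = 2916.2644×56/85 = 1921.3036 rpm, dir flips to +; running = +1921.3036
Stage 3 [64T→93T]: ω = 1921.3036×64/93 = 1322.1874 rpm, dir flips to −; running = −1322.1874

-1322.1874 rpm (opposite to input, |ω| = 1322.1874 rpm)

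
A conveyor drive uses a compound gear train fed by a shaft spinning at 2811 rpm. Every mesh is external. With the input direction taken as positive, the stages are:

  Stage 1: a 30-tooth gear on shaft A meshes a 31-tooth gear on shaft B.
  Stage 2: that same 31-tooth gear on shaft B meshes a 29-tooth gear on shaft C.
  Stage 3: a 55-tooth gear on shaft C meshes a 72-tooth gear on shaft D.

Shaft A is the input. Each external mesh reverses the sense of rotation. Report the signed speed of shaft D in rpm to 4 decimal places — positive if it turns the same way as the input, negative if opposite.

Stage 1 [30T→31T]: ω = 2811.0000×30/31 = 2720.3226 rpm, dir flips to −; running = −2720.3226
Stage 2 [31T→29T]: ω = 2720.3226×31/29 = 2907.9310 rpm, dir flips to +; running = +2907.9310
Stage 3 [55T→72T]: ω = 2907.9310×55/72 = 2221.3362 rpm, dir flips to −; running = −2221.3362

-2221.3362 rpm (opposite to input, |ω| = 2221.3362 rpm)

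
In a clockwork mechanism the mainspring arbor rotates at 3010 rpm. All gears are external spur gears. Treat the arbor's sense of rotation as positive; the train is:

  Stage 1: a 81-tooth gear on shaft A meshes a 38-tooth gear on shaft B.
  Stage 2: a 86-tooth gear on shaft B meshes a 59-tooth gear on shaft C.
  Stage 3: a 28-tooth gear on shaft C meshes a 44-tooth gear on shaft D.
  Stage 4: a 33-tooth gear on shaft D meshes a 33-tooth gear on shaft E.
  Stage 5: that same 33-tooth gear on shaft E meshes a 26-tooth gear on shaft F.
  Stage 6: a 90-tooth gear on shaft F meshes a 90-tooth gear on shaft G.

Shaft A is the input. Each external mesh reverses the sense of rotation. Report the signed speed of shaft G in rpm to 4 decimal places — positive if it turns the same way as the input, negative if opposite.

+7553.7099 rpm (same as input, |ω| = 7553.7099 rpm)

Stage 1 [81T→38T]: ω = 3010.0000×81/38 = 6416.0526 rpm, dir flips to −; running = −6416.0526
Stage 2 [86T→59T]: ω = 6416.0526×86/59 = 9352.2123 rpm, dir flips to +; running = +9352.2123
Stage 3 [28T→44T]: ω = 9352.2123×28/44 = 5951.4078 rpm, dir flips to −; running = −5951.4078
Stage 4 [33T→33T]: ω = 5951.4078×33/33 = 5951.4078 rpm, dir flips to +; running = +5951.4078
Stage 5 [33T→26T]: ω = 5951.4078×33/26 = 7553.7099 rpm, dir flips to −; running = −7553.7099
Stage 6 [90T→90T]: ω = 7553.7099×90/90 = 7553.7099 rpm, dir flips to +; running = +7553.7099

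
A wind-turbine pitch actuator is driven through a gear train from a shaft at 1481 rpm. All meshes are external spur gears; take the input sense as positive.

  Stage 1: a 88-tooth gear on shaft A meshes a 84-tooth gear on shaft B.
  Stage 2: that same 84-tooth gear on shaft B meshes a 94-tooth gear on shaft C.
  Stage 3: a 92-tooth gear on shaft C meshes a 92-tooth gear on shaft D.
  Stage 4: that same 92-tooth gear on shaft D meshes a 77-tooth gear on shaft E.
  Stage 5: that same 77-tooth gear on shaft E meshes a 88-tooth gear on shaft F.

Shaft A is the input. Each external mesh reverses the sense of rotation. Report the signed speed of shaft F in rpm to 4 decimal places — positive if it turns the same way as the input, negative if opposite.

-1449.4894 rpm (opposite to input, |ω| = 1449.4894 rpm)

Stage 1 [88T→84T]: ω = 1481.0000×88/84 = 1551.5238 rpm, dir flips to −; running = −1551.5238
Stage 2 [84T→94T]: ω = 1551.5238×84/94 = 1386.4681 rpm, dir flips to +; running = +1386.4681
Stage 3 [92T→92T]: ω = 1386.4681×92/92 = 1386.4681 rpm, dir flips to −; running = −1386.4681
Stage 4 [92T→77T]: ω = 1386.4681×92/77 = 1656.5593 rpm, dir flips to +; running = +1656.5593
Stage 5 [77T→88T]: ω = 1656.5593×77/88 = 1449.4894 rpm, dir flips to −; running = −1449.4894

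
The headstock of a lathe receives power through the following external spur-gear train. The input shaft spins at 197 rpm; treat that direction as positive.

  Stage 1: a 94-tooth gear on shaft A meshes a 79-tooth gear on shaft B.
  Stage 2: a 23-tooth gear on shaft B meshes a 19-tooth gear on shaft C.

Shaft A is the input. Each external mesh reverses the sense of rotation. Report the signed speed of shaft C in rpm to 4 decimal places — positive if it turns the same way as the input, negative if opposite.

+283.7535 rpm (same as input, |ω| = 283.7535 rpm)

Stage 1 [94T→79T]: ω = 197.0000×94/79 = 234.4051 rpm, dir flips to −; running = −234.4051
Stage 2 [23T→19T]: ω = 234.4051×23/19 = 283.7535 rpm, dir flips to +; running = +283.7535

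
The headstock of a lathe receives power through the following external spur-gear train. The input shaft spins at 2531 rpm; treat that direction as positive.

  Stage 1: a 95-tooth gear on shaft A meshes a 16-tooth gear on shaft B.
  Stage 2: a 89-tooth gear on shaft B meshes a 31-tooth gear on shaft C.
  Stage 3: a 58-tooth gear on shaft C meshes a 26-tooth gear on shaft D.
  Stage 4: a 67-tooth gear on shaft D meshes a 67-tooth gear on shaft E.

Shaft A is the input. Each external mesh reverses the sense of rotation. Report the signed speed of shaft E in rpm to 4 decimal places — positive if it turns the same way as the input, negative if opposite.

+96245.1217 rpm (same as input, |ω| = 96245.1217 rpm)

Stage 1 [95T→16T]: ω = 2531.0000×95/16 = 15027.8125 rpm, dir flips to −; running = −15027.8125
Stage 2 [89T→31T]: ω = 15027.8125×89/31 = 43144.3649 rpm, dir flips to +; running = +43144.3649
Stage 3 [58T→26T]: ω = 43144.3649×58/26 = 96245.1217 rpm, dir flips to −; running = −96245.1217
Stage 4 [67T→67T]: ω = 96245.1217×67/67 = 96245.1217 rpm, dir flips to +; running = +96245.1217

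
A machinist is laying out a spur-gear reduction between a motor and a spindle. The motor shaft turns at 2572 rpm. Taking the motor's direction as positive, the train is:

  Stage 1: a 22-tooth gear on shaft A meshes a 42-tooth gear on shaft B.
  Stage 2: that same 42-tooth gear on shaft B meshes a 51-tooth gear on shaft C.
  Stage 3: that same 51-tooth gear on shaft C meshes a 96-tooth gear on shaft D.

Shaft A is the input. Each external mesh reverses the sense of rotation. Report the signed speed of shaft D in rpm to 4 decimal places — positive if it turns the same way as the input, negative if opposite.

Stage 1 [22T→42T]: ω = 2572.0000×22/42 = 1347.2381 rpm, dir flips to −; running = −1347.2381
Stage 2 [42T→51T]: ω = 1347.2381×42/51 = 1109.4902 rpm, dir flips to +; running = +1109.4902
Stage 3 [51T→96T]: ω = 1109.4902×51/96 = 589.4167 rpm, dir flips to −; running = −589.4167

-589.4167 rpm (opposite to input, |ω| = 589.4167 rpm)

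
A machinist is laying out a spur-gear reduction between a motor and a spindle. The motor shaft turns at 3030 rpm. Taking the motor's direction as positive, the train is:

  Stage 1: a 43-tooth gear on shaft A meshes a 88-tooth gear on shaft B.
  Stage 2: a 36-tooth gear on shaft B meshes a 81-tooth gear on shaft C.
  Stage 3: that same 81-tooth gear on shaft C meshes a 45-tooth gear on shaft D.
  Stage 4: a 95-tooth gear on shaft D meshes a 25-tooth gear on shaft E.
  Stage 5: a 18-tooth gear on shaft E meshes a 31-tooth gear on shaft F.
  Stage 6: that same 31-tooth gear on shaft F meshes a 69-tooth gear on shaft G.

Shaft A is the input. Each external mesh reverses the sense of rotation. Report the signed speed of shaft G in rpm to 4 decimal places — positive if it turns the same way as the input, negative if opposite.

Stage 1 [43T→88T]: ω = 3030.0000×43/88 = 1480.5682 rpm, dir flips to −; running = −1480.5682
Stage 2 [36T→81T]: ω = 1480.5682×36/81 = 658.0303 rpm, dir flips to +; running = +658.0303
Stage 3 [81T→45T]: ω = 658.0303×81/45 = 1184.4545 rpm, dir flips to −; running = −1184.4545
Stage 4 [95T→25T]: ω = 1184.4545×95/25 = 4500.9273 rpm, dir flips to +; running = +4500.9273
Stage 5 [18T→31T]: ω = 4500.9273×18/31 = 2613.4416 rpm, dir flips to −; running = −2613.4416
Stage 6 [31T→69T]: ω = 2613.4416×31/69 = 1174.1549 rpm, dir flips to +; running = +1174.1549

+1174.1549 rpm (same as input, |ω| = 1174.1549 rpm)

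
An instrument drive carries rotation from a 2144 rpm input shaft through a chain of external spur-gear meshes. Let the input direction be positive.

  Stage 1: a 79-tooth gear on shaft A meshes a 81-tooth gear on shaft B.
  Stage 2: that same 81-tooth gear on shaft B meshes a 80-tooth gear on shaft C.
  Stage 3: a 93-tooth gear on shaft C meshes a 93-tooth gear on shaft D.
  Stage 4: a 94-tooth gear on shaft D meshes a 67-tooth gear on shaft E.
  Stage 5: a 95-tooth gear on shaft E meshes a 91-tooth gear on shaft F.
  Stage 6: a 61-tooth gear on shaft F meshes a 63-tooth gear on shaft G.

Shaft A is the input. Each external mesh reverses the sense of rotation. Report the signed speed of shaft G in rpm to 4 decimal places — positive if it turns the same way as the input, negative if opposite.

Stage 1 [79T→81T]: ω = 2144.0000×79/81 = 2091.0617 rpm, dir flips to −; running = −2091.0617
Stage 2 [81T→80T]: ω = 2091.0617×81/80 = 2117.2000 rpm, dir flips to +; running = +2117.2000
Stage 3 [93T→93T]: ω = 2117.2000×93/93 = 2117.2000 rpm, dir flips to −; running = −2117.2000
Stage 4 [94T→67T]: ω = 2117.2000×94/67 = 2970.4000 rpm, dir flips to +; running = +2970.4000
Stage 5 [95T→91T]: ω = 2970.4000×95/91 = 3100.9670 rpm, dir flips to −; running = −3100.9670
Stage 6 [61T→63T]: ω = 3100.9670×61/63 = 3002.5236 rpm, dir flips to +; running = +3002.5236

+3002.5236 rpm (same as input, |ω| = 3002.5236 rpm)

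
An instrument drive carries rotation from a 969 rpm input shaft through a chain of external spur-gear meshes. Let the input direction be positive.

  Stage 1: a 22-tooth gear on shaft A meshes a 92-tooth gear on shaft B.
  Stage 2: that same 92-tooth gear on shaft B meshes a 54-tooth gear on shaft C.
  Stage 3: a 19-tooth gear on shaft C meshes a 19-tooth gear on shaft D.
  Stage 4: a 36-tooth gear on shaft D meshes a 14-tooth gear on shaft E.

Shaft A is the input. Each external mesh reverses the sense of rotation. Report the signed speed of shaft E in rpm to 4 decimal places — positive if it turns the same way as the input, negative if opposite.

+1015.1429 rpm (same as input, |ω| = 1015.1429 rpm)

Stage 1 [22T→92T]: ω = 969.0000×22/92 = 231.7174 rpm, dir flips to −; running = −231.7174
Stage 2 [92T→54T]: ω = 231.7174×92/54 = 394.7778 rpm, dir flips to +; running = +394.7778
Stage 3 [19T→19T]: ω = 394.7778×19/19 = 394.7778 rpm, dir flips to −; running = −394.7778
Stage 4 [36T→14T]: ω = 394.7778×36/14 = 1015.1429 rpm, dir flips to +; running = +1015.1429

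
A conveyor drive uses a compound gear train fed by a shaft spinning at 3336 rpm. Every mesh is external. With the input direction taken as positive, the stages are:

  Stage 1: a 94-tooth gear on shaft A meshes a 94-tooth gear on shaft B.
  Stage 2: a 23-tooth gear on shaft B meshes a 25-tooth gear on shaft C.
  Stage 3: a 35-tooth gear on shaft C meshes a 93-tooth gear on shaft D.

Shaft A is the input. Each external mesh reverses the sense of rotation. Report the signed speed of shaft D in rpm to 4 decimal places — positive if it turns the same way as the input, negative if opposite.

-1155.0452 rpm (opposite to input, |ω| = 1155.0452 rpm)

Stage 1 [94T→94T]: ω = 3336.0000×94/94 = 3336.0000 rpm, dir flips to −; running = −3336.0000
Stage 2 [23T→25T]: ω = 3336.0000×23/25 = 3069.1200 rpm, dir flips to +; running = +3069.1200
Stage 3 [35T→93T]: ω = 3069.1200×35/93 = 1155.0452 rpm, dir flips to −; running = −1155.0452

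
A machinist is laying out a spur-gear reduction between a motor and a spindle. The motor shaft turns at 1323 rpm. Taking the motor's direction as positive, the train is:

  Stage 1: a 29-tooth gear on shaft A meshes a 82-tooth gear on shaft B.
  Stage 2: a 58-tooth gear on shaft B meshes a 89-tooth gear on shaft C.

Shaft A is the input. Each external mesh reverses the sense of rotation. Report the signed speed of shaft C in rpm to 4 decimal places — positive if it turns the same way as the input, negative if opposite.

+304.9172 rpm (same as input, |ω| = 304.9172 rpm)

Stage 1 [29T→82T]: ω = 1323.0000×29/82 = 467.8902 rpm, dir flips to −; running = −467.8902
Stage 2 [58T→89T]: ω = 467.8902×58/89 = 304.9172 rpm, dir flips to +; running = +304.9172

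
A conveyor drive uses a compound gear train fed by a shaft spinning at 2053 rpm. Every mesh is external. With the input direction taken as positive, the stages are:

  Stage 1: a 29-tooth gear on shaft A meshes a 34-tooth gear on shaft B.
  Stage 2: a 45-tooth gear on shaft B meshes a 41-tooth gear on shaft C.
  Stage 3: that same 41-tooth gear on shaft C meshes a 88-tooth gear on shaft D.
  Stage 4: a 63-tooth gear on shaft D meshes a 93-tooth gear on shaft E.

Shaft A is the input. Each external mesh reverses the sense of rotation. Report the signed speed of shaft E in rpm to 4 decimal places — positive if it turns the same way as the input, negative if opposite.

Stage 1 [29T→34T]: ω = 2053.0000×29/34 = 1751.0882 rpm, dir flips to −; running = −1751.0882
Stage 2 [45T→41T]: ω = 1751.0882×45/41 = 1921.9261 rpm, dir flips to +; running = +1921.9261
Stage 3 [41T→88T]: ω = 1921.9261×41/88 = 895.4428 rpm, dir flips to −; running = −895.4428
Stage 4 [63T→93T]: ω = 895.4428×63/93 = 606.5903 rpm, dir flips to +; running = +606.5903

+606.5903 rpm (same as input, |ω| = 606.5903 rpm)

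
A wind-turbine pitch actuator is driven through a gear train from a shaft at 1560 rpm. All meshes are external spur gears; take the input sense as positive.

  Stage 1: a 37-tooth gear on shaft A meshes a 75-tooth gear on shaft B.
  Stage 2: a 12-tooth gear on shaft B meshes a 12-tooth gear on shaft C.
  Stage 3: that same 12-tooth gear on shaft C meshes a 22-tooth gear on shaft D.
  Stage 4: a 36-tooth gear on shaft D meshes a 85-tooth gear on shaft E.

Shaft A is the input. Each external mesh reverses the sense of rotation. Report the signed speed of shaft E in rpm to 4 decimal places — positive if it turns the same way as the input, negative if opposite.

+177.7899 rpm (same as input, |ω| = 177.7899 rpm)

Stage 1 [37T→75T]: ω = 1560.0000×37/75 = 769.6000 rpm, dir flips to −; running = −769.6000
Stage 2 [12T→12T]: ω = 769.6000×12/12 = 769.6000 rpm, dir flips to +; running = +769.6000
Stage 3 [12T→22T]: ω = 769.6000×12/22 = 419.7818 rpm, dir flips to −; running = −419.7818
Stage 4 [36T→85T]: ω = 419.7818×36/85 = 177.7899 rpm, dir flips to +; running = +177.7899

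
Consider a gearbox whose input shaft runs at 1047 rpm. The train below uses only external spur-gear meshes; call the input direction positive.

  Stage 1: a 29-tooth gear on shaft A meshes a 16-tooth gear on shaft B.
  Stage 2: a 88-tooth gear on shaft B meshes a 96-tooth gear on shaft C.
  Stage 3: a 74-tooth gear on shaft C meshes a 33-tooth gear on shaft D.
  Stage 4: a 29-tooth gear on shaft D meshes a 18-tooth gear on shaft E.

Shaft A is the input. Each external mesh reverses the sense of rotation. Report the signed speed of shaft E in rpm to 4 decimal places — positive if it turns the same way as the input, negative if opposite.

Stage 1 [29T→16T]: ω = 1047.0000×29/16 = 1897.6875 rpm, dir flips to −; running = −1897.6875
Stage 2 [88T→96T]: ω = 1897.6875×88/96 = 1739.5469 rpm, dir flips to +; running = +1739.5469
Stage 3 [74T→33T]: ω = 1739.5469×74/33 = 3900.8021 rpm, dir flips to −; running = −3900.8021
Stage 4 [29T→18T]: ω = 3900.8021×29/18 = 6284.6256 rpm, dir flips to +; running = +6284.6256

+6284.6256 rpm (same as input, |ω| = 6284.6256 rpm)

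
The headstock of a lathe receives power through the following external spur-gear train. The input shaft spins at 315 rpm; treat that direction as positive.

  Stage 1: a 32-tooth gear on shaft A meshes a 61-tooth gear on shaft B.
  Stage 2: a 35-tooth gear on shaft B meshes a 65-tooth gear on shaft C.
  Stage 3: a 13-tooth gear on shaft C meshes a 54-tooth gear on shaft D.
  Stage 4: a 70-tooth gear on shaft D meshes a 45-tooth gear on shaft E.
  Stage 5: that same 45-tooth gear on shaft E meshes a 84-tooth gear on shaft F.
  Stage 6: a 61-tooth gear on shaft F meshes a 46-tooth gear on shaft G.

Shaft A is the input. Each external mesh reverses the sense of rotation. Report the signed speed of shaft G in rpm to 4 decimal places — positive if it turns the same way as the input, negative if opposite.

Stage 1 [32T→61T]: ω = 315.0000×32/61 = 165.2459 rpm, dir flips to −; running = −165.2459
Stage 2 [35T→65T]: ω = 165.2459×35/65 = 88.9786 rpm, dir flips to +; running = +88.9786
Stage 3 [13T→54T]: ω = 88.9786×13/54 = 21.4208 rpm, dir flips to −; running = −21.4208
Stage 4 [70T→45T]: ω = 21.4208×70/45 = 33.3212 rpm, dir flips to +; running = +33.3212
Stage 5 [45T→84T]: ω = 33.3212×45/84 = 17.8506 rpm, dir flips to −; running = −17.8506
Stage 6 [61T→46T]: ω = 17.8506×61/46 = 23.6715 rpm, dir flips to +; running = +23.6715

+23.6715 rpm (same as input, |ω| = 23.6715 rpm)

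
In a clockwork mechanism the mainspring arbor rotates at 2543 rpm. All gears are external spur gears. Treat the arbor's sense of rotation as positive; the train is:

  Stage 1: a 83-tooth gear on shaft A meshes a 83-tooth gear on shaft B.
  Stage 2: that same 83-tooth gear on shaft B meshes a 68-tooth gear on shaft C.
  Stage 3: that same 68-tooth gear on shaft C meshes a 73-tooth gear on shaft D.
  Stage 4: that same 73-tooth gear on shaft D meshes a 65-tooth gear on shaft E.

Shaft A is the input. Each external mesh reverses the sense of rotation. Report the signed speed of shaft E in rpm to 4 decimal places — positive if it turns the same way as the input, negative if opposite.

+3247.2154 rpm (same as input, |ω| = 3247.2154 rpm)

Stage 1 [83T→83T]: ω = 2543.0000×83/83 = 2543.0000 rpm, dir flips to −; running = −2543.0000
Stage 2 [83T→68T]: ω = 2543.0000×83/68 = 3103.9559 rpm, dir flips to +; running = +3103.9559
Stage 3 [68T→73T]: ω = 3103.9559×68/73 = 2891.3562 rpm, dir flips to −; running = −2891.3562
Stage 4 [73T→65T]: ω = 2891.3562×73/65 = 3247.2154 rpm, dir flips to +; running = +3247.2154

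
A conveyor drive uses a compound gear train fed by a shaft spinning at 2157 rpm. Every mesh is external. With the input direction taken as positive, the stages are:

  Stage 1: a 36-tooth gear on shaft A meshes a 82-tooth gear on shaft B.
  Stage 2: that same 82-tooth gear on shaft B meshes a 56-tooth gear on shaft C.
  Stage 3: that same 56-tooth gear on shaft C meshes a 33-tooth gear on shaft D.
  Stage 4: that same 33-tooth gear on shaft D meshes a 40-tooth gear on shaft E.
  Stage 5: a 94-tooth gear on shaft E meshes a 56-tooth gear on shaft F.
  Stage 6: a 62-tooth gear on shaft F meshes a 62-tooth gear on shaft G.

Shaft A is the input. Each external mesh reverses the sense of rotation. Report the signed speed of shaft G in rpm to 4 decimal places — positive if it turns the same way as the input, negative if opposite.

+3258.6107 rpm (same as input, |ω| = 3258.6107 rpm)

Stage 1 [36T→82T]: ω = 2157.0000×36/82 = 946.9756 rpm, dir flips to −; running = −946.9756
Stage 2 [82T→56T]: ω = 946.9756×82/56 = 1386.6429 rpm, dir flips to +; running = +1386.6429
Stage 3 [56T→33T]: ω = 1386.6429×56/33 = 2353.0909 rpm, dir flips to −; running = −2353.0909
Stage 4 [33T→40T]: ω = 2353.0909×33/40 = 1941.3000 rpm, dir flips to +; running = +1941.3000
Stage 5 [94T→56T]: ω = 1941.3000×94/56 = 3258.6107 rpm, dir flips to −; running = −3258.6107
Stage 6 [62T→62T]: ω = 3258.6107×62/62 = 3258.6107 rpm, dir flips to +; running = +3258.6107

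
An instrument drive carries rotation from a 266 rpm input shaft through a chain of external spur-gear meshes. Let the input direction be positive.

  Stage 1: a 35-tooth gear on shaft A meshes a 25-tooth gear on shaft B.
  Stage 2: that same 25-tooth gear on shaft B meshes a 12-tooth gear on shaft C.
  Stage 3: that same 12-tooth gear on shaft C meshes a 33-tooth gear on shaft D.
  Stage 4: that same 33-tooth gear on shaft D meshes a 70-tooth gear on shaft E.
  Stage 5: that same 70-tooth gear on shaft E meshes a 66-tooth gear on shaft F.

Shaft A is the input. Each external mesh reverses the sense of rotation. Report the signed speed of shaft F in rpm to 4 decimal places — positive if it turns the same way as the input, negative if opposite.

-141.0606 rpm (opposite to input, |ω| = 141.0606 rpm)

Stage 1 [35T→25T]: ω = 266.0000×35/25 = 372.4000 rpm, dir flips to −; running = −372.4000
Stage 2 [25T→12T]: ω = 372.4000×25/12 = 775.8333 rpm, dir flips to +; running = +775.8333
Stage 3 [12T→33T]: ω = 775.8333×12/33 = 282.1212 rpm, dir flips to −; running = −282.1212
Stage 4 [33T→70T]: ω = 282.1212×33/70 = 133.0000 rpm, dir flips to +; running = +133.0000
Stage 5 [70T→66T]: ω = 133.0000×70/66 = 141.0606 rpm, dir flips to −; running = −141.0606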